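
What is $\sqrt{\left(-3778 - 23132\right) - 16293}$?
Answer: $i \sqrt{43203} \approx 207.85 i$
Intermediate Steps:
$\sqrt{\left(-3778 - 23132\right) - 16293} = \sqrt{-26910 - 16293} = \sqrt{-43203} = i \sqrt{43203}$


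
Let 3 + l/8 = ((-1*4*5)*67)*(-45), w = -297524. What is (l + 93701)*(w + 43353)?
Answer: -146422067167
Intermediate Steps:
l = 482376 (l = -24 + 8*(((-1*4*5)*67)*(-45)) = -24 + 8*((-4*5*67)*(-45)) = -24 + 8*(-20*67*(-45)) = -24 + 8*(-1340*(-45)) = -24 + 8*60300 = -24 + 482400 = 482376)
(l + 93701)*(w + 43353) = (482376 + 93701)*(-297524 + 43353) = 576077*(-254171) = -146422067167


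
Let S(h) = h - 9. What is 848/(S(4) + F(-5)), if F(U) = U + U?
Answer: -848/15 ≈ -56.533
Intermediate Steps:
S(h) = -9 + h
F(U) = 2*U
848/(S(4) + F(-5)) = 848/((-9 + 4) + 2*(-5)) = 848/(-5 - 10) = 848/(-15) = 848*(-1/15) = -848/15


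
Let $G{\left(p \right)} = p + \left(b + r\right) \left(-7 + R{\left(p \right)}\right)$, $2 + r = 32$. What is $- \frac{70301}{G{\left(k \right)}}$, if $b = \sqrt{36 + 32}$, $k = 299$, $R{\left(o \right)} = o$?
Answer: $- \frac{636856759}{76267529} + \frac{41055784 \sqrt{17}}{76267529} \approx -6.1308$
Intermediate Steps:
$r = 30$ ($r = -2 + 32 = 30$)
$b = 2 \sqrt{17}$ ($b = \sqrt{68} = 2 \sqrt{17} \approx 8.2462$)
$G{\left(p \right)} = p + \left(-7 + p\right) \left(30 + 2 \sqrt{17}\right)$ ($G{\left(p \right)} = p + \left(2 \sqrt{17} + 30\right) \left(-7 + p\right) = p + \left(30 + 2 \sqrt{17}\right) \left(-7 + p\right) = p + \left(-7 + p\right) \left(30 + 2 \sqrt{17}\right)$)
$- \frac{70301}{G{\left(k \right)}} = - \frac{70301}{-210 - 14 \sqrt{17} + 31 \cdot 299 + 2 \cdot 299 \sqrt{17}} = - \frac{70301}{-210 - 14 \sqrt{17} + 9269 + 598 \sqrt{17}} = - \frac{70301}{9059 + 584 \sqrt{17}}$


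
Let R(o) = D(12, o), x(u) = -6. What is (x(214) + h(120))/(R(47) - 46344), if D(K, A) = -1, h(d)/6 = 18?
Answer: -102/46345 ≈ -0.0022009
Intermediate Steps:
h(d) = 108 (h(d) = 6*18 = 108)
R(o) = -1
(x(214) + h(120))/(R(47) - 46344) = (-6 + 108)/(-1 - 46344) = 102/(-46345) = 102*(-1/46345) = -102/46345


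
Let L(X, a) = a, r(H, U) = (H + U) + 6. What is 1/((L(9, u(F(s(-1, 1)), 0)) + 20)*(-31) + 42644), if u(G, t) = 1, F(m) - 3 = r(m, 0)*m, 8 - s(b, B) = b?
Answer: 1/41993 ≈ 2.3813e-5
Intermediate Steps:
r(H, U) = 6 + H + U
s(b, B) = 8 - b
F(m) = 3 + m*(6 + m) (F(m) = 3 + (6 + m + 0)*m = 3 + (6 + m)*m = 3 + m*(6 + m))
1/((L(9, u(F(s(-1, 1)), 0)) + 20)*(-31) + 42644) = 1/((1 + 20)*(-31) + 42644) = 1/(21*(-31) + 42644) = 1/(-651 + 42644) = 1/41993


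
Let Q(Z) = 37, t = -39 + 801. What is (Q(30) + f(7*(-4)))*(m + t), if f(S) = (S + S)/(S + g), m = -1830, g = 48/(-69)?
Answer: -2288012/55 ≈ -41600.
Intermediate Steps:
g = -16/23 (g = 48*(-1/69) = -16/23 ≈ -0.69565)
t = 762
f(S) = 2*S/(-16/23 + S) (f(S) = (S + S)/(S - 16/23) = (2*S)/(-16/23 + S) = 2*S/(-16/23 + S))
(Q(30) + f(7*(-4)))*(m + t) = (37 + 46*(7*(-4))/(-16 + 23*(7*(-4))))*(-1830 + 762) = (37 + 46*(-28)/(-16 + 23*(-28)))*(-1068) = (37 + 46*(-28)/(-16 - 644))*(-1068) = (37 + 46*(-28)/(-660))*(-1068) = (37 + 46*(-28)*(-1/660))*(-1068) = (37 + 322/165)*(-1068) = (6427/165)*(-1068) = -2288012/55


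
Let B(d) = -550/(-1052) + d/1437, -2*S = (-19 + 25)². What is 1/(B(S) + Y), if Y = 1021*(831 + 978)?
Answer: 251954/465356395075 ≈ 5.4142e-7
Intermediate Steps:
S = -18 (S = -(-19 + 25)²/2 = -½*6² = -½*36 = -18)
Y = 1846989 (Y = 1021*1809 = 1846989)
B(d) = 275/526 + d/1437 (B(d) = -550*(-1/1052) + d*(1/1437) = 275/526 + d/1437)
1/(B(S) + Y) = 1/((275/526 + (1/1437)*(-18)) + 1846989) = 1/((275/526 - 6/479) + 1846989) = 1/(128569/251954 + 1846989) = 1/(465356395075/251954) = 251954/465356395075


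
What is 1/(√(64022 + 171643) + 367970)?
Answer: 73594/27080337047 - 3*√26185/135401685235 ≈ 2.7140e-6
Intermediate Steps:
1/(√(64022 + 171643) + 367970) = 1/(√235665 + 367970) = 1/(3*√26185 + 367970) = 1/(367970 + 3*√26185)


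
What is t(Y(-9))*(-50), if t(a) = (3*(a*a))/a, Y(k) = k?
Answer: 1350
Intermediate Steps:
t(a) = 3*a (t(a) = (3*a²)/a = 3*a)
t(Y(-9))*(-50) = (3*(-9))*(-50) = -27*(-50) = 1350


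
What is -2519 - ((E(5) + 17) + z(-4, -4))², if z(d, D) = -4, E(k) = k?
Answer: -2843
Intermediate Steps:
-2519 - ((E(5) + 17) + z(-4, -4))² = -2519 - ((5 + 17) - 4)² = -2519 - (22 - 4)² = -2519 - 1*18² = -2519 - 1*324 = -2519 - 324 = -2843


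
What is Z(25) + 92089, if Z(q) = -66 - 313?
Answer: 91710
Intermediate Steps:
Z(q) = -379
Z(25) + 92089 = -379 + 92089 = 91710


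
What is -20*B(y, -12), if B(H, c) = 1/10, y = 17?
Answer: -2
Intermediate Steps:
B(H, c) = ⅒
-20*B(y, -12) = -20*⅒ = -2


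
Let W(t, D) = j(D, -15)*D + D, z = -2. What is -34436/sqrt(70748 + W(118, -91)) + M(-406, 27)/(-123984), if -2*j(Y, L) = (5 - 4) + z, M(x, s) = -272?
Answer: 17/7749 - 34436*sqrt(282446)/141223 ≈ -129.59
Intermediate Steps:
j(Y, L) = 1/2 (j(Y, L) = -((5 - 4) - 2)/2 = -(1 - 2)/2 = -1/2*(-1) = 1/2)
W(t, D) = 3*D/2 (W(t, D) = D/2 + D = 3*D/2)
-34436/sqrt(70748 + W(118, -91)) + M(-406, 27)/(-123984) = -34436/sqrt(70748 + (3/2)*(-91)) - 272/(-123984) = -34436/sqrt(70748 - 273/2) - 272*(-1/123984) = -34436*sqrt(282446)/141223 + 17/7749 = 17/7749 - 34436*sqrt(282446)/141223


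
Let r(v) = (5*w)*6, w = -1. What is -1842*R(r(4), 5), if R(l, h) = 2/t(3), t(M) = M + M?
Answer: -614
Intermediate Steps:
t(M) = 2*M
r(v) = -30 (r(v) = (5*(-1))*6 = -5*6 = -30)
R(l, h) = ⅓ (R(l, h) = 2/((2*3)) = 2/6 = 2*(⅙) = ⅓)
-1842*R(r(4), 5) = -1842*⅓ = -614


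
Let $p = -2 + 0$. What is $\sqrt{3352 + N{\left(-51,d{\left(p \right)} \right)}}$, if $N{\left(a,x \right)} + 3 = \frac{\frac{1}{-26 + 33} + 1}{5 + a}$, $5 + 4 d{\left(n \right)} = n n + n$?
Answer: $\frac{\sqrt{86808785}}{161} \approx 57.87$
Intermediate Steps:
$p = -2$
$d{\left(n \right)} = - \frac{5}{4} + \frac{n}{4} + \frac{n^{2}}{4}$ ($d{\left(n \right)} = - \frac{5}{4} + \frac{n n + n}{4} = - \frac{5}{4} + \frac{n^{2} + n}{4} = - \frac{5}{4} + \frac{n + n^{2}}{4} = - \frac{5}{4} + \left(\frac{n}{4} + \frac{n^{2}}{4}\right) = - \frac{5}{4} + \frac{n}{4} + \frac{n^{2}}{4}$)
$N{\left(a,x \right)} = -3 + \frac{8}{7 \left(5 + a\right)}$ ($N{\left(a,x \right)} = -3 + \frac{\frac{1}{-26 + 33} + 1}{5 + a} = -3 + \frac{\frac{1}{7} + 1}{5 + a} = -3 + \frac{8}{7 \left(5 + a\right)}$)
$\sqrt{3352 + N{\left(-51,d{\left(p \right)} \right)}} = \sqrt{3352 + \frac{-97 - -1071}{7 \left(5 - 51\right)}} = \sqrt{3352 + \frac{-97 + 1071}{7 \left(-46\right)}} = \sqrt{3352 + \frac{1}{7} \left(- \frac{1}{46}\right) 974} = \sqrt{3352 - \frac{487}{161}} = \sqrt{\frac{539185}{161}} = \frac{\sqrt{86808785}}{161}$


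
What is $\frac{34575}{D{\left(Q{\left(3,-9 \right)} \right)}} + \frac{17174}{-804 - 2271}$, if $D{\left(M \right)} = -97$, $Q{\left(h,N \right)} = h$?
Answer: $- \frac{107984003}{298275} \approx -362.03$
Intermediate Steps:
$\frac{34575}{D{\left(Q{\left(3,-9 \right)} \right)}} + \frac{17174}{-804 - 2271} = \frac{34575}{-97} + \frac{17174}{-804 - 2271} = 34575 \left(- \frac{1}{97}\right) + \frac{17174}{-3075} = - \frac{34575}{97} + 17174 \left(- \frac{1}{3075}\right) = - \frac{34575}{97} - \frac{17174}{3075} = - \frac{107984003}{298275}$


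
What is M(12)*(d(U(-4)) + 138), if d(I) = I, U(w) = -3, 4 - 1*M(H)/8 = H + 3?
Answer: -11880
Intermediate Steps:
M(H) = 8 - 8*H (M(H) = 32 - 8*(H + 3) = 32 - 8*(3 + H) = 32 + (-24 - 8*H) = 8 - 8*H)
M(12)*(d(U(-4)) + 138) = (8 - 8*12)*(-3 + 138) = (8 - 96)*135 = -88*135 = -11880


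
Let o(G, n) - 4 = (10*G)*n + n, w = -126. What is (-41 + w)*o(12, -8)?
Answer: 160988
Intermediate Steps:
o(G, n) = 4 + n + 10*G*n (o(G, n) = 4 + ((10*G)*n + n) = 4 + (10*G*n + n) = 4 + (n + 10*G*n) = 4 + n + 10*G*n)
(-41 + w)*o(12, -8) = (-41 - 126)*(4 - 8 + 10*12*(-8)) = -167*(4 - 8 - 960) = -167*(-964) = 160988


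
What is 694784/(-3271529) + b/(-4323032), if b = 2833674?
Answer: -6137010066317/7071462277964 ≈ -0.86786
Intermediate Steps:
694784/(-3271529) + b/(-4323032) = 694784/(-3271529) + 2833674/(-4323032) = 694784*(-1/3271529) + 2833674*(-1/4323032) = -694784/3271529 - 1416837/2161516 = -6137010066317/7071462277964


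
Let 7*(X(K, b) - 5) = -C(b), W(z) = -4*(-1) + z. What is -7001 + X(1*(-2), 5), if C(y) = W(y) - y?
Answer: -48976/7 ≈ -6996.6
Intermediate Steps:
W(z) = 4 + z
C(y) = 4 (C(y) = (4 + y) - y = 4)
X(K, b) = 31/7 (X(K, b) = 5 + (-1*4)/7 = 5 + (1/7)*(-4) = 5 - 4/7 = 31/7)
-7001 + X(1*(-2), 5) = -7001 + 31/7 = -48976/7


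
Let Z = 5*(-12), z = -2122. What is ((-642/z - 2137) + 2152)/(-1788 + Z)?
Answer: -123/14854 ≈ -0.0082806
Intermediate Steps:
Z = -60
((-642/z - 2137) + 2152)/(-1788 + Z) = ((-642/(-2122) - 2137) + 2152)/(-1788 - 60) = ((-642*(-1/2122) - 2137) + 2152)/(-1848) = ((321/1061 - 2137) + 2152)*(-1/1848) = (-2267036/1061 + 2152)*(-1/1848) = (16236/1061)*(-1/1848) = -123/14854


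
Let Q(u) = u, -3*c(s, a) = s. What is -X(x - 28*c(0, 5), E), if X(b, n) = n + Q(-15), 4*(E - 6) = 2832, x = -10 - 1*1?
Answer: -699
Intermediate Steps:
c(s, a) = -s/3
x = -11 (x = -10 - 1 = -11)
E = 714 (E = 6 + (1/4)*2832 = 6 + 708 = 714)
X(b, n) = -15 + n (X(b, n) = n - 15 = -15 + n)
-X(x - 28*c(0, 5), E) = -(-15 + 714) = -1*699 = -699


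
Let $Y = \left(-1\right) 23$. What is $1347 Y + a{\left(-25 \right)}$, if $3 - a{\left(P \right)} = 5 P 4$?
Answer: $-30478$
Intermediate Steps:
$a{\left(P \right)} = 3 - 20 P$ ($a{\left(P \right)} = 3 - 5 P 4 = 3 - 20 P$)
$Y = -23$
$1347 Y + a{\left(-25 \right)} = 1347 \left(-23\right) + \left(3 - -500\right) = -30981 + \left(3 + 500\right) = -30981 + 503 = -30478$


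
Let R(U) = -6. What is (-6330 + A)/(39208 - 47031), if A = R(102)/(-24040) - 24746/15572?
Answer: 296279483851/366068366780 ≈ 0.80936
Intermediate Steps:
A = -74350051/46793860 (A = -6/(-24040) - 24746/15572 = -6*(-1/24040) - 24746*1/15572 = 3/12020 - 12373/7786 = -74350051/46793860 ≈ -1.5889)
(-6330 + A)/(39208 - 47031) = (-6330 - 74350051/46793860)/(39208 - 47031) = -296279483851/46793860/(-7823) = -296279483851/46793860*(-1/7823) = 296279483851/366068366780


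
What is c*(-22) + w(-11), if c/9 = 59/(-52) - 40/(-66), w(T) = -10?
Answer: 2461/26 ≈ 94.654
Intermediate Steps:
c = -2721/572 (c = 9*(59/(-52) - 40/(-66)) = 9*(59*(-1/52) - 40*(-1/66)) = 9*(-59/52 + 20/33) = 9*(-907/1716) = -2721/572 ≈ -4.7570)
c*(-22) + w(-11) = -2721/572*(-22) - 10 = 2721/26 - 10 = 2461/26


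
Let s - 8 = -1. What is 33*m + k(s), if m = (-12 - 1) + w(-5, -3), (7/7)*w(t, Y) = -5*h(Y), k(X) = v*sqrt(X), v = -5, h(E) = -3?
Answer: 66 - 5*sqrt(7) ≈ 52.771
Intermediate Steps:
s = 7 (s = 8 - 1 = 7)
k(X) = -5*sqrt(X)
w(t, Y) = 15 (w(t, Y) = -5*(-3) = 15)
m = 2 (m = (-12 - 1) + 15 = -13 + 15 = 2)
33*m + k(s) = 33*2 - 5*sqrt(7) = 66 - 5*sqrt(7)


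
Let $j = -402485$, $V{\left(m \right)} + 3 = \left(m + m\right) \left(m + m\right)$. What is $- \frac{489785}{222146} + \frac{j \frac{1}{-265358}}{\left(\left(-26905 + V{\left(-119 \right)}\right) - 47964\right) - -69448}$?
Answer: $- \frac{665689040006379}{301932773968696} \approx -2.2048$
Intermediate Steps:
$V{\left(m \right)} = -3 + 4 m^{2}$ ($V{\left(m \right)} = -3 + \left(m + m\right) \left(m + m\right) = -3 + 2 m 2 m = -3 + 4 m^{2}$)
$- \frac{489785}{222146} + \frac{j \frac{1}{-265358}}{\left(\left(-26905 + V{\left(-119 \right)}\right) - 47964\right) - -69448} = - \frac{489785}{222146} + \frac{\left(-402485\right) \frac{1}{-265358}}{\left(\left(-26905 - \left(3 - 4 \left(-119\right)^{2}\right)\right) - 47964\right) - -69448} = \left(-489785\right) \frac{1}{222146} + \frac{\left(-402485\right) \left(- \frac{1}{265358}\right)}{\left(\left(-26905 + \left(-3 + 4 \cdot 14161\right)\right) - 47964\right) + 69448} = - \frac{489785}{222146} + \frac{402485}{265358 \left(\left(\left(-26905 + \left(-3 + 56644\right)\right) - 47964\right) + 69448\right)} = - \frac{489785}{222146} + \frac{402485}{265358 \left(\left(\left(-26905 + 56641\right) - 47964\right) + 69448\right)} = - \frac{489785}{222146} + \frac{402485}{265358 \left(\left(29736 - 47964\right) + 69448\right)} = - \frac{489785}{222146} + \frac{402485}{265358 \left(-18228 + 69448\right)} = - \frac{489785}{222146} + \frac{402485}{265358 \cdot 51220} = - \frac{489785}{222146} + \frac{402485}{265358} \cdot \frac{1}{51220} = - \frac{489785}{222146} + \frac{80497}{2718327352} = - \frac{665689040006379}{301932773968696}$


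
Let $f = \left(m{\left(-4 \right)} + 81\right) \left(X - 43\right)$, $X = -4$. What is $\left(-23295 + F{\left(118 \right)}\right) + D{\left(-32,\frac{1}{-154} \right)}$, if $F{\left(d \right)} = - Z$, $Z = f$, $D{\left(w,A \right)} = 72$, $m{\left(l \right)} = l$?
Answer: $-19604$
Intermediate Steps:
$f = -3619$ ($f = \left(-4 + 81\right) \left(-4 - 43\right) = 77 \left(-47\right) = -3619$)
$Z = -3619$
$F{\left(d \right)} = 3619$ ($F{\left(d \right)} = \left(-1\right) \left(-3619\right) = 3619$)
$\left(-23295 + F{\left(118 \right)}\right) + D{\left(-32,\frac{1}{-154} \right)} = \left(-23295 + 3619\right) + 72 = -19676 + 72 = -19604$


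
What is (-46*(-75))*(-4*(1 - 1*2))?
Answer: 13800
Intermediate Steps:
(-46*(-75))*(-4*(1 - 1*2)) = 3450*(-4*(1 - 2)) = 3450*(-4*(-1)) = 3450*4 = 13800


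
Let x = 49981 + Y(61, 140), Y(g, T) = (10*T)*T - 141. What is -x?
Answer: -245840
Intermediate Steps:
Y(g, T) = -141 + 10*T² (Y(g, T) = 10*T² - 141 = -141 + 10*T²)
x = 245840 (x = 49981 + (-141 + 10*140²) = 49981 + (-141 + 10*19600) = 49981 + (-141 + 196000) = 49981 + 195859 = 245840)
-x = -1*245840 = -245840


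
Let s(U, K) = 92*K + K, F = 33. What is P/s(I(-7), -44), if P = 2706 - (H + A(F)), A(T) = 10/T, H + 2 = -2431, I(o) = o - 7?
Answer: -169577/135036 ≈ -1.2558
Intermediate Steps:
I(o) = -7 + o
H = -2433 (H = -2 - 2431 = -2433)
s(U, K) = 93*K
P = 169577/33 (P = 2706 - (-2433 + 10/33) = 2706 - 1*(-80279/33) = 2706 + 80279/33 = 169577/33 ≈ 5138.7)
P/s(I(-7), -44) = 169577/(33*((93*(-44)))) = (169577/33)/(-4092) = (169577/33)*(-1/4092) = -169577/135036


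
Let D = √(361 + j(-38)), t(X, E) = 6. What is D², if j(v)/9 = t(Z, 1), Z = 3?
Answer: 415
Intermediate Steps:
j(v) = 54 (j(v) = 9*6 = 54)
D = √415 (D = √(361 + 54) = √415 ≈ 20.372)
D² = (√415)² = 415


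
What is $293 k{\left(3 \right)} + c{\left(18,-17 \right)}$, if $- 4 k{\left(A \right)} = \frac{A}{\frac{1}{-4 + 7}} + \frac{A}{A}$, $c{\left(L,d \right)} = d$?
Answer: $- \frac{1499}{2} \approx -749.5$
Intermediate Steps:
$k{\left(A \right)} = - \frac{1}{4} - \frac{3 A}{4}$ ($k{\left(A \right)} = - \frac{\frac{A}{\frac{1}{-4 + 7}} + \frac{A}{A}}{4} = - \frac{\frac{A}{\frac{1}{3}} + 1}{4} = - \frac{A \frac{1}{\frac{1}{3}} + 1}{4} = - \frac{A 3 + 1}{4} = - \frac{3 A + 1}{4} = - \frac{1 + 3 A}{4} = - \frac{1}{4} - \frac{3 A}{4}$)
$293 k{\left(3 \right)} + c{\left(18,-17 \right)} = 293 \left(- \frac{1}{4} - \frac{9}{4}\right) - 17 = 293 \left(- \frac{5}{2}\right) - 17 = - \frac{1465}{2} - 17 = - \frac{1499}{2}$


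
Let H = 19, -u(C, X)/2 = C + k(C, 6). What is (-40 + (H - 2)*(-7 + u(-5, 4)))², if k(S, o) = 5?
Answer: 25281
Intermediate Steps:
u(C, X) = -10 - 2*C (u(C, X) = -2*(C + 5) = -2*(5 + C) = -10 - 2*C)
(-40 + (H - 2)*(-7 + u(-5, 4)))² = (-40 + (19 - 2)*(-7 + (-10 - 2*(-5))))² = (-40 + 17*(-7 + (-10 + 10)))² = (-40 + 17*(-7 + 0))² = (-40 + 17*(-7))² = (-40 - 119)² = (-159)² = 25281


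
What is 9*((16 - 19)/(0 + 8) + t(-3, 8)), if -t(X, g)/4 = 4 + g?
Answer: -3483/8 ≈ -435.38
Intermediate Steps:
t(X, g) = -16 - 4*g (t(X, g) = -4*(4 + g) = -16 - 4*g)
9*((16 - 19)/(0 + 8) + t(-3, 8)) = 9*((16 - 19)/(0 + 8) + (-16 - 4*8)) = 9*(-3/8 + (-16 - 32)) = 9*(-3*⅛ - 48) = 9*(-3/8 - 48) = 9*(-387/8) = -3483/8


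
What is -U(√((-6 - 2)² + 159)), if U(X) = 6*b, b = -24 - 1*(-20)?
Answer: 24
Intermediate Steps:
b = -4 (b = -24 + 20 = -4)
U(X) = -24 (U(X) = 6*(-4) = -24)
-U(√((-6 - 2)² + 159)) = -1*(-24) = 24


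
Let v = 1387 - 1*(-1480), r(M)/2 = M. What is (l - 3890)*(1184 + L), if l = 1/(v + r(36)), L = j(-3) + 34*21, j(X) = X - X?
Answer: -21699281682/2939 ≈ -7.3832e+6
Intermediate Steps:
r(M) = 2*M
j(X) = 0
v = 2867 (v = 1387 + 1480 = 2867)
L = 714 (L = 0 + 34*21 = 0 + 714 = 714)
l = 1/2939 (l = 1/(2867 + 2*36) = 1/(2867 + 72) = 1/2939 ≈ 0.00034025)
(l - 3890)*(1184 + L) = (1/2939 - 3890)*(1184 + 714) = -11432709/2939*1898 = -21699281682/2939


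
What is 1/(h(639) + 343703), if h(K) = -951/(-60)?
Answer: 20/6874377 ≈ 2.9094e-6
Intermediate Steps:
h(K) = 317/20 (h(K) = -951*(-1/60) = 317/20)
1/(h(639) + 343703) = 1/(317/20 + 343703) = 1/(6874377/20) = 20/6874377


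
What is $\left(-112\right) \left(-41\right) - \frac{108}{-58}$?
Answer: $\frac{133222}{29} \approx 4593.9$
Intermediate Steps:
$\left(-112\right) \left(-41\right) - \frac{108}{-58} = 4592 - - \frac{54}{29} = 4592 + \frac{54}{29} = \frac{133222}{29}$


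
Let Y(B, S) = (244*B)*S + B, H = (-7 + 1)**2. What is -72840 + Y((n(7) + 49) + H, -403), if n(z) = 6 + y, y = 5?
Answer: -9512616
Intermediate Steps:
n(z) = 11 (n(z) = 6 + 5 = 11)
H = 36 (H = (-6)**2 = 36)
Y(B, S) = B + 244*B*S (Y(B, S) = 244*B*S + B = B + 244*B*S)
-72840 + Y((n(7) + 49) + H, -403) = -72840 + ((11 + 49) + 36)*(1 + 244*(-403)) = -72840 + (60 + 36)*(1 - 98332) = -72840 + 96*(-98331) = -72840 - 9439776 = -9512616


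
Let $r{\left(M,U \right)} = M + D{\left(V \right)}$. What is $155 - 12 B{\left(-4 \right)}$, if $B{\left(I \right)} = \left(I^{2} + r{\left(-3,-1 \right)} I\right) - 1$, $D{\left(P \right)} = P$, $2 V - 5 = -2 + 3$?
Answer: $-25$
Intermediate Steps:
$V = 3$ ($V = \frac{5}{2} + \frac{-2 + 3}{2} = \frac{5}{2} + \frac{1}{2} \cdot 1 = \frac{5}{2} + \frac{1}{2} = 3$)
$r{\left(M,U \right)} = 3 + M$ ($r{\left(M,U \right)} = M + 3 = 3 + M$)
$B{\left(I \right)} = -1 + I^{2}$ ($B{\left(I \right)} = \left(I^{2} + \left(3 - 3\right) I\right) - 1 = \left(I^{2} + 0 I\right) - 1 = \left(I^{2} + 0\right) - 1 = I^{2} - 1 = -1 + I^{2}$)
$155 - 12 B{\left(-4 \right)} = 155 - 12 \left(-1 + \left(-4\right)^{2}\right) = 155 - 12 \left(-1 + 16\right) = 155 - 180 = -25$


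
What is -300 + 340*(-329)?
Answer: -112160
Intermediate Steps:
-300 + 340*(-329) = -300 - 111860 = -112160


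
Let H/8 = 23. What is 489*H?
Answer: 89976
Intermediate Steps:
H = 184 (H = 8*23 = 184)
489*H = 489*184 = 89976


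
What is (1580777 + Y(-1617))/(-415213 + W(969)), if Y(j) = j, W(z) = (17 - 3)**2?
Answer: -1579160/415017 ≈ -3.8050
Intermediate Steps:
W(z) = 196 (W(z) = 14**2 = 196)
(1580777 + Y(-1617))/(-415213 + W(969)) = (1580777 - 1617)/(-415213 + 196) = 1579160/(-415017) = 1579160*(-1/415017) = -1579160/415017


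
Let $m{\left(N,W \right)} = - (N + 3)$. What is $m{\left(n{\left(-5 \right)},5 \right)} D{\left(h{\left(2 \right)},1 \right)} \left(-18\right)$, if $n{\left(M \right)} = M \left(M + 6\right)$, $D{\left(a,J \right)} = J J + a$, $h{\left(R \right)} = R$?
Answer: $-108$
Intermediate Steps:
$D{\left(a,J \right)} = a + J^{2}$ ($D{\left(a,J \right)} = J^{2} + a = a + J^{2}$)
$n{\left(M \right)} = M \left(6 + M\right)$
$m{\left(N,W \right)} = -3 - N$ ($m{\left(N,W \right)} = - (3 + N) = -3 - N$)
$m{\left(n{\left(-5 \right)},5 \right)} D{\left(h{\left(2 \right)},1 \right)} \left(-18\right) = \left(-3 - - 5 \left(6 - 5\right)\right) \left(2 + 1^{2}\right) \left(-18\right) = \left(-3 - \left(-5\right) 1\right) \left(2 + 1\right) \left(-18\right) = \left(-3 - -5\right) 3 \left(-18\right) = \left(-3 + 5\right) 3 \left(-18\right) = 2 \cdot 3 \left(-18\right) = 6 \left(-18\right) = -108$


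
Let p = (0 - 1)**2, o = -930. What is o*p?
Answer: -930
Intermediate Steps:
p = 1 (p = (-1)**2 = 1)
o*p = -930*1 = -930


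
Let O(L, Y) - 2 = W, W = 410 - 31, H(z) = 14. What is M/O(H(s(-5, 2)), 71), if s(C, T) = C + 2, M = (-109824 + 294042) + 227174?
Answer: 411392/381 ≈ 1079.8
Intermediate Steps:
M = 411392 (M = 184218 + 227174 = 411392)
s(C, T) = 2 + C
W = 379
O(L, Y) = 381 (O(L, Y) = 2 + 379 = 381)
M/O(H(s(-5, 2)), 71) = 411392/381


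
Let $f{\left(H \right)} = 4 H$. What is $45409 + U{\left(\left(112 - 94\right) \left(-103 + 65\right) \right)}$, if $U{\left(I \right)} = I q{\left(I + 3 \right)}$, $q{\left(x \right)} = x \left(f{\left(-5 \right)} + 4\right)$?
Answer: $-7407455$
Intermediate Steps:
$q{\left(x \right)} = - 16 x$ ($q{\left(x \right)} = x \left(4 \left(-5\right) + 4\right) = x \left(-20 + 4\right) = x \left(-16\right) = - 16 x$)
$U{\left(I \right)} = I \left(-48 - 16 I\right)$ ($U{\left(I \right)} = I \left(- 16 \left(I + 3\right)\right) = I \left(- 16 \left(3 + I\right)\right) = I \left(-48 - 16 I\right)$)
$45409 + U{\left(\left(112 - 94\right) \left(-103 + 65\right) \right)} = 45409 - 16 \left(112 - 94\right) \left(-103 + 65\right) \left(3 + \left(112 - 94\right) \left(-103 + 65\right)\right) = 45409 - 16 \cdot 18 \left(-38\right) \left(3 + 18 \left(-38\right)\right) = 45409 - - 10944 \left(3 - 684\right) = 45409 - \left(-10944\right) \left(-681\right) = 45409 - 7452864 = -7407455$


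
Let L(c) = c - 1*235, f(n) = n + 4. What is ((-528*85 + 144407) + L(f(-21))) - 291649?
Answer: -192374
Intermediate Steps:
f(n) = 4 + n
L(c) = -235 + c (L(c) = c - 235 = -235 + c)
((-528*85 + 144407) + L(f(-21))) - 291649 = ((-528*85 + 144407) + (-235 + (4 - 21))) - 291649 = ((-44880 + 144407) + (-235 - 17)) - 291649 = (99527 - 252) - 291649 = 99275 - 291649 = -192374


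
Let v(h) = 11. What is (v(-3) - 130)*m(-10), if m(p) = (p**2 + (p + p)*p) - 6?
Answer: -34986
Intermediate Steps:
m(p) = -6 + 3*p**2 (m(p) = (p**2 + (2*p)*p) - 6 = (p**2 + 2*p**2) - 6 = 3*p**2 - 6 = -6 + 3*p**2)
(v(-3) - 130)*m(-10) = (11 - 130)*(-6 + 3*(-10)**2) = -119*(-6 + 3*100) = -119*(-6 + 300) = -119*294 = -34986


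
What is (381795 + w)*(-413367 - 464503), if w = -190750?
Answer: -167712674150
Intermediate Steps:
(381795 + w)*(-413367 - 464503) = (381795 - 190750)*(-413367 - 464503) = 191045*(-877870) = -167712674150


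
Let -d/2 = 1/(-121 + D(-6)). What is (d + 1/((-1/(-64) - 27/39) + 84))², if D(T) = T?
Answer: 59689330596/77515258275625 ≈ 0.00077003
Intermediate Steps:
d = 2/127 (d = -2/(-121 - 6) = -2/(-127) = -2*(-1/127) = 2/127 ≈ 0.015748)
(d + 1/((-1/(-64) - 27/39) + 84))² = (2/127 + 1/((-1/(-64) - 27/39) + 84))² = (2/127 + 1/((-1*(-1/64) - 27*1/39) + 84))² = (2/127 + 1/((1/64 - 9/13) + 84))² = (2/127 + 1/(-563/832 + 84))² = (2/127 + 1/(69325/832))² = (2/127 + 832/69325)² = (244314/8804275)² = 59689330596/77515258275625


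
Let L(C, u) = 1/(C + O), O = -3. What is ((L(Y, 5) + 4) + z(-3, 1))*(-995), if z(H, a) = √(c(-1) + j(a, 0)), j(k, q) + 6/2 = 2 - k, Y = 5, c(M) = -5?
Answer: -8955/2 - 995*I*√7 ≈ -4477.5 - 2632.5*I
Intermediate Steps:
j(k, q) = -1 - k (j(k, q) = -3 + (2 - k) = -1 - k)
z(H, a) = √(-6 - a) (z(H, a) = √(-5 + (-1 - a)) = √(-6 - a))
L(C, u) = 1/(-3 + C) (L(C, u) = 1/(C - 3) = 1/(-3 + C))
((L(Y, 5) + 4) + z(-3, 1))*(-995) = ((1/(-3 + 5) + 4) + √(-6 - 1*1))*(-995) = ((1/2 + 4) + √(-6 - 1))*(-995) = ((½ + 4) + √(-7))*(-995) = (9/2 + I*√7)*(-995) = -8955/2 - 995*I*√7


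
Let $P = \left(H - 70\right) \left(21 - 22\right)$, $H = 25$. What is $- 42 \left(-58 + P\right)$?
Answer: $546$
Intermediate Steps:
$P = 45$ ($P = \left(25 - 70\right) \left(21 - 22\right) = \left(-45\right) \left(-1\right) = 45$)
$- 42 \left(-58 + P\right) = - 42 \left(-58 + 45\right) = \left(-42\right) \left(-13\right) = 546$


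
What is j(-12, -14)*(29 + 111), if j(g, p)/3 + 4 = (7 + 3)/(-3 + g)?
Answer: -1960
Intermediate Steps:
j(g, p) = -12 + 30/(-3 + g) (j(g, p) = -12 + 3*((7 + 3)/(-3 + g)) = -12 + 3*(10/(-3 + g)) = -12 + 30/(-3 + g))
j(-12, -14)*(29 + 111) = (6*(11 - 2*(-12))/(-3 - 12))*(29 + 111) = (6*(11 + 24)/(-15))*140 = (6*(-1/15)*35)*140 = -14*140 = -1960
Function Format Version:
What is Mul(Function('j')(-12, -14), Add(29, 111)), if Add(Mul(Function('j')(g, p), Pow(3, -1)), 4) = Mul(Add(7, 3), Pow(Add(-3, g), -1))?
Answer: -1960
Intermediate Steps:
Function('j')(g, p) = Add(-12, Mul(30, Pow(Add(-3, g), -1))) (Function('j')(g, p) = Add(-12, Mul(3, Mul(Add(7, 3), Pow(Add(-3, g), -1)))) = Add(-12, Mul(3, Mul(10, Pow(Add(-3, g), -1)))) = Add(-12, Mul(30, Pow(Add(-3, g), -1))))
Mul(Function('j')(-12, -14), Add(29, 111)) = Mul(Mul(6, Pow(Add(-3, -12), -1), Add(11, Mul(-2, -12))), Add(29, 111)) = Mul(Mul(6, Pow(-15, -1), Add(11, 24)), 140) = Mul(Mul(6, Rational(-1, 15), 35), 140) = Mul(-14, 140) = -1960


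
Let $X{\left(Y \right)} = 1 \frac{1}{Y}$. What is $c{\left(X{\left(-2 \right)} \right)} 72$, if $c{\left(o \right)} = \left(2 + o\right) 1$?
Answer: $108$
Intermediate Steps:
$X{\left(Y \right)} = \frac{1}{Y}$
$c{\left(o \right)} = 2 + o$
$c{\left(X{\left(-2 \right)} \right)} 72 = \left(2 + \frac{1}{-2}\right) 72 = \left(2 - \frac{1}{2}\right) 72 = \frac{3}{2} \cdot 72 = 108$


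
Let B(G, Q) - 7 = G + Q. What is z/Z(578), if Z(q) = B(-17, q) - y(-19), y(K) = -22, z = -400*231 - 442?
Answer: -46421/295 ≈ -157.36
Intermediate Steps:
B(G, Q) = 7 + G + Q (B(G, Q) = 7 + (G + Q) = 7 + G + Q)
z = -92842 (z = -92400 - 442 = -92842)
Z(q) = 12 + q (Z(q) = (7 - 17 + q) - 1*(-22) = (-10 + q) + 22 = 12 + q)
z/Z(578) = -92842/(12 + 578) = -92842/590 = -92842*1/590 = -46421/295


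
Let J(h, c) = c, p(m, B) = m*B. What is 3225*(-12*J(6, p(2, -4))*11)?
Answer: 3405600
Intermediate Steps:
p(m, B) = B*m
3225*(-12*J(6, p(2, -4))*11) = 3225*(-(-48)*2*11) = 3225*(-12*(-8)*11) = 3225*(96*11) = 3225*1056 = 3405600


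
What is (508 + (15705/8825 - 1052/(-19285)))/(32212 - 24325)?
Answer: 1156916511/17897193545 ≈ 0.064642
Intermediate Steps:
(508 + (15705/8825 - 1052/(-19285)))/(32212 - 24325) = (508 + (15705*(1/8825) - 1052*(-1/19285)))/7887 = (508 + (3141/1765 + 1052/19285))*(1/7887) = (508 + 12486193/6807605)*(1/7887) = (3470749533/6807605)*(1/7887) = 1156916511/17897193545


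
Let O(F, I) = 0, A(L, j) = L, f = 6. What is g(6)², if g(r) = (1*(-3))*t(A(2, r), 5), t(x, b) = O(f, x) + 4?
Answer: 144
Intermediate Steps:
t(x, b) = 4 (t(x, b) = 0 + 4 = 4)
g(r) = -12 (g(r) = (1*(-3))*4 = -3*4 = -12)
g(6)² = (-12)² = 144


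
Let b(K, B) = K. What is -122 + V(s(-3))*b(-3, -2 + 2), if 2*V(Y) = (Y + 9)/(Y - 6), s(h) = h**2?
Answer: -131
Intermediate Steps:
V(Y) = (9 + Y)/(2*(-6 + Y)) (V(Y) = ((Y + 9)/(Y - 6))/2 = ((9 + Y)/(-6 + Y))/2 = (9 + Y)/(2*(-6 + Y)))
-122 + V(s(-3))*b(-3, -2 + 2) = -122 + ((9 + (-3)**2)/(2*(-6 + (-3)**2)))*(-3) = -122 + ((9 + 9)/(2*(-6 + 9)))*(-3) = -122 + ((1/2)*18/3)*(-3) = -122 + ((1/2)*(1/3)*18)*(-3) = -122 + 3*(-3) = -122 - 9 = -131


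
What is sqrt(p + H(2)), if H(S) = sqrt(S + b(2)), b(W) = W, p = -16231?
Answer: I*sqrt(16229) ≈ 127.39*I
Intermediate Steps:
H(S) = sqrt(2 + S) (H(S) = sqrt(S + 2) = sqrt(2 + S))
sqrt(p + H(2)) = sqrt(-16231 + sqrt(2 + 2)) = sqrt(-16231 + sqrt(4)) = sqrt(-16231 + 2) = sqrt(-16229) = I*sqrt(16229)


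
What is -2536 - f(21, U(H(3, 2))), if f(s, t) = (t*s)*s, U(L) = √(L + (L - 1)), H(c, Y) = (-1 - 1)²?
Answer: -2536 - 441*√7 ≈ -3702.8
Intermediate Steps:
H(c, Y) = 4 (H(c, Y) = (-2)² = 4)
U(L) = √(-1 + 2*L) (U(L) = √(L + (-1 + L)) = √(-1 + 2*L))
f(s, t) = t*s² (f(s, t) = (s*t)*s = t*s²)
-2536 - f(21, U(H(3, 2))) = -2536 - √(-1 + 2*4)*21² = -2536 - √(-1 + 8)*441 = -2536 - √7*441 = -2536 - 441*√7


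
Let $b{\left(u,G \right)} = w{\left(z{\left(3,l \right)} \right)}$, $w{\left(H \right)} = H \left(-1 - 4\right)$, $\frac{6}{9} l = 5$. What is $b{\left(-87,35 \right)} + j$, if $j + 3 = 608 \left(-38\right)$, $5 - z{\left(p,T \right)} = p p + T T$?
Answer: $- \frac{91223}{4} \approx -22806.0$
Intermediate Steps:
$l = \frac{15}{2}$ ($l = \frac{3}{2} \cdot 5 = \frac{15}{2} \approx 7.5$)
$z{\left(p,T \right)} = 5 - T^{2} - p^{2}$ ($z{\left(p,T \right)} = 5 - \left(p p + T T\right) = 5 - \left(p^{2} + T^{2}\right) = 5 - \left(T^{2} + p^{2}\right) = 5 - T^{2} - p^{2}$)
$w{\left(H \right)} = - 5 H$ ($w{\left(H \right)} = H \left(-5\right) = - 5 H$)
$b{\left(u,G \right)} = \frac{1205}{4}$ ($b{\left(u,G \right)} = - 5 \left(5 - \left(\frac{15}{2}\right)^{2} - 3^{2}\right) = - 5 \left(5 - \frac{225}{4} - 9\right) = \left(-5\right) \left(- \frac{241}{4}\right) = \frac{1205}{4}$)
$j = -23107$ ($j = -3 + 608 \left(-38\right) = -3 - 23104 = -23107$)
$b{\left(-87,35 \right)} + j = \frac{1205}{4} - 23107 = - \frac{91223}{4}$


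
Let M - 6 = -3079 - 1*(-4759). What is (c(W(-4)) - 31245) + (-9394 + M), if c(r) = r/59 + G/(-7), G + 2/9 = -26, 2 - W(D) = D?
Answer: -144773999/3717 ≈ -38949.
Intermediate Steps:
M = 1686 (M = 6 + (-3079 - 1*(-4759)) = 6 + (-3079 + 4759) = 6 + 1680 = 1686)
W(D) = 2 - D
G = -236/9 (G = -2/9 - 26 = -236/9 ≈ -26.222)
c(r) = 236/63 + r/59 (c(r) = r/59 - 236/9/(-7) = r*(1/59) - 236/9*(-1/7) = r/59 + 236/63 = 236/63 + r/59)
(c(W(-4)) - 31245) + (-9394 + M) = ((236/63 + (2 - 1*(-4))/59) - 31245) + (-9394 + 1686) = ((236/63 + (2 + 4)/59) - 31245) - 7708 = ((236/63 + (1/59)*6) - 31245) - 7708 = ((236/63 + 6/59) - 31245) - 7708 = (14302/3717 - 31245) - 7708 = -116123363/3717 - 7708 = -144773999/3717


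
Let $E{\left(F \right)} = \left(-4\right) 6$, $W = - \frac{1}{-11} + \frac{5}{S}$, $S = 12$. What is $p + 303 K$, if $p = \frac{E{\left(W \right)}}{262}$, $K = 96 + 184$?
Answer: $\frac{11114028}{131} \approx 84840.0$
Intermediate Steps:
$W = \frac{67}{132}$ ($W = - \frac{1}{-11} + \frac{5}{12} = \left(-1\right) \left(- \frac{1}{11}\right) + 5 \cdot \frac{1}{12} = \frac{1}{11} + \frac{5}{12} = \frac{67}{132} \approx 0.50758$)
$E{\left(F \right)} = -24$
$K = 280$
$p = - \frac{12}{131}$ ($p = - \frac{24}{262} = \left(-24\right) \frac{1}{262} = - \frac{12}{131} \approx -0.091603$)
$p + 303 K = - \frac{12}{131} + 303 \cdot 280 = - \frac{12}{131} + 84840 = \frac{11114028}{131}$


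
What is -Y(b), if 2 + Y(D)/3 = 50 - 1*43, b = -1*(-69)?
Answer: -15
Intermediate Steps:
b = 69
Y(D) = 15 (Y(D) = -6 + 3*(50 - 1*43) = -6 + 3*(50 - 43) = -6 + 3*7 = -6 + 21 = 15)
-Y(b) = -1*15 = -15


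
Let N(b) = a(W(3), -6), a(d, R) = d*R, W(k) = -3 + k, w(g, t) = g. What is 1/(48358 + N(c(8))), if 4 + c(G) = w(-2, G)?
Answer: 1/48358 ≈ 2.0679e-5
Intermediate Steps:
c(G) = -6 (c(G) = -4 - 2 = -6)
a(d, R) = R*d
N(b) = 0 (N(b) = -6*(-3 + 3) = -6*0 = 0)
1/(48358 + N(c(8))) = 1/(48358 + 0) = 1/48358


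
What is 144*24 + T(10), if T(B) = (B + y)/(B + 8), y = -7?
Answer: 20737/6 ≈ 3456.2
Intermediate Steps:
T(B) = (-7 + B)/(8 + B) (T(B) = (B - 7)/(B + 8) = (-7 + B)/(8 + B))
144*24 + T(10) = 144*24 + (-7 + 10)/(8 + 10) = 3456 + 3/18 = 3456 + (1/18)*3 = 3456 + ⅙ = 20737/6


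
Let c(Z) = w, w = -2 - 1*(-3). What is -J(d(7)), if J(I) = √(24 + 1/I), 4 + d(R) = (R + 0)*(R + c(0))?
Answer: -√16237/26 ≈ -4.9009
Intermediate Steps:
w = 1 (w = -2 + 3 = 1)
c(Z) = 1
d(R) = -4 + R*(1 + R) (d(R) = -4 + (R + 0)*(R + 1) = -4 + R*(1 + R))
-J(d(7)) = -√(24 + 1/(-4 + 7 + 7²)) = -√(24 + 1/(-4 + 7 + 49)) = -√(24 + 1/52) = -√(1249/52) = -√16237/26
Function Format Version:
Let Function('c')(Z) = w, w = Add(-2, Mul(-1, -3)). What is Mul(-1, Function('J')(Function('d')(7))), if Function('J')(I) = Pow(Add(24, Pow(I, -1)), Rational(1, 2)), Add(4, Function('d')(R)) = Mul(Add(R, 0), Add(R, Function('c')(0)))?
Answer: Mul(Rational(-1, 26), Pow(16237, Rational(1, 2))) ≈ -4.9009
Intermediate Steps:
w = 1 (w = Add(-2, 3) = 1)
Function('c')(Z) = 1
Function('d')(R) = Add(-4, Mul(R, Add(1, R))) (Function('d')(R) = Add(-4, Mul(Add(R, 0), Add(R, 1))) = Add(-4, Mul(R, Add(1, R))))
Mul(-1, Function('J')(Function('d')(7))) = Mul(-1, Pow(Add(24, Pow(Add(-4, 7, Pow(7, 2)), -1)), Rational(1, 2))) = Mul(-1, Pow(Add(24, Pow(Add(-4, 7, 49), -1)), Rational(1, 2))) = Mul(-1, Pow(Add(24, Pow(52, -1)), Rational(1, 2))) = Mul(-1, Pow(Add(24, Rational(1, 52)), Rational(1, 2))) = Mul(-1, Pow(Rational(1249, 52), Rational(1, 2))) = Mul(-1, Mul(Rational(1, 26), Pow(16237, Rational(1, 2)))) = Mul(Rational(-1, 26), Pow(16237, Rational(1, 2)))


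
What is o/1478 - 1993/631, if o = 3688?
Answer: -309263/466309 ≈ -0.66321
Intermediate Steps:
o/1478 - 1993/631 = 3688/1478 - 1993/631 = 3688*(1/1478) - 1993*1/631 = 1844/739 - 1993/631 = -309263/466309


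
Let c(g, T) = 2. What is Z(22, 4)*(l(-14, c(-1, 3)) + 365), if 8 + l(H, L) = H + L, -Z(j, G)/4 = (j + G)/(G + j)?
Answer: -1380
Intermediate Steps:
Z(j, G) = -4 (Z(j, G) = -4*(j + G)/(G + j) = -4*(G + j)/(G + j) = -4*1 = -4)
l(H, L) = -8 + H + L (l(H, L) = -8 + (H + L) = -8 + H + L)
Z(22, 4)*(l(-14, c(-1, 3)) + 365) = -4*((-8 - 14 + 2) + 365) = -4*(-20 + 365) = -4*345 = -1380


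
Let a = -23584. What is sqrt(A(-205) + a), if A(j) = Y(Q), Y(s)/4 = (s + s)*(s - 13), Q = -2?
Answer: 4*I*sqrt(1459) ≈ 152.79*I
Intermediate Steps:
Y(s) = 8*s*(-13 + s) (Y(s) = 4*((s + s)*(s - 13)) = 4*((2*s)*(-13 + s)) = 4*(2*s*(-13 + s)) = 8*s*(-13 + s))
A(j) = 240 (A(j) = 8*(-2)*(-13 - 2) = 8*(-2)*(-15) = 240)
sqrt(A(-205) + a) = sqrt(240 - 23584) = sqrt(-23344) = 4*I*sqrt(1459)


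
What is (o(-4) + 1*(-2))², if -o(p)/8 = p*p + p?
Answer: 9604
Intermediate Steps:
o(p) = -8*p - 8*p² (o(p) = -8*(p*p + p) = -8*(p² + p) = -8*(p + p²) = -8*p - 8*p²)
(o(-4) + 1*(-2))² = (-8*(-4)*(1 - 4) + 1*(-2))² = (-8*(-4)*(-3) - 2)² = (-96 - 2)² = (-98)² = 9604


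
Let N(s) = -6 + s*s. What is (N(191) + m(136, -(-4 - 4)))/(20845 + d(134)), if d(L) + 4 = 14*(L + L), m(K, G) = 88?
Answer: 36563/24593 ≈ 1.4867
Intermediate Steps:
N(s) = -6 + s²
d(L) = -4 + 28*L (d(L) = -4 + 14*(L + L) = -4 + 14*(2*L) = -4 + 28*L)
(N(191) + m(136, -(-4 - 4)))/(20845 + d(134)) = ((-6 + 191²) + 88)/(20845 + (-4 + 28*134)) = ((-6 + 36481) + 88)/(20845 + (-4 + 3752)) = (36475 + 88)/(20845 + 3748) = 36563/24593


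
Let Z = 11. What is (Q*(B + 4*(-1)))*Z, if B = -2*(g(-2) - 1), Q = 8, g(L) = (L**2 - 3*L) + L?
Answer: -1584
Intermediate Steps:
g(L) = L**2 - 2*L
B = -14 (B = -2*(-2*(-2 - 2) - 1) = -2*(-2*(-4) - 1) = -2*(8 - 1) = -2*7 = -14)
(Q*(B + 4*(-1)))*Z = (8*(-14 + 4*(-1)))*11 = (8*(-14 - 4))*11 = (8*(-18))*11 = -144*11 = -1584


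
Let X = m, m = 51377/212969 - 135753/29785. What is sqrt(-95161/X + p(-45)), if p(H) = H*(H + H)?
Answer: sqrt(3572748311504369488730)/370012388 ≈ 161.54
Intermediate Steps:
p(H) = 2*H**2 (p(H) = H*(2*H) = 2*H**2)
m = -740024776/171440045 (m = 51377*(1/212969) - 135753*1/29785 = 51377/212969 - 3669/805 = -740024776/171440045 ≈ -4.3165)
X = -740024776/171440045 ≈ -4.3165
sqrt(-95161/X + p(-45)) = sqrt(-95161/(-740024776/171440045) + 2*(-45)**2) = sqrt(-95161*(-171440045/740024776) + 2*2025) = sqrt(16314406122245/740024776 + 4050) = sqrt(19311506465045/740024776) = sqrt(3572748311504369488730)/370012388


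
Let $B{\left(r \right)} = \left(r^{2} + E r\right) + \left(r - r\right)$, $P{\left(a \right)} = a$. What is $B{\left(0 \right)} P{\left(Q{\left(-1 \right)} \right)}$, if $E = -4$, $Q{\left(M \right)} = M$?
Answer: $0$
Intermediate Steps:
$B{\left(r \right)} = r^{2} - 4 r$ ($B{\left(r \right)} = \left(r^{2} - 4 r\right) + \left(r - r\right) = \left(r^{2} - 4 r\right) + 0 = r^{2} - 4 r$)
$B{\left(0 \right)} P{\left(Q{\left(-1 \right)} \right)} = 0 \left(-4 + 0\right) \left(-1\right) = 0 \left(-4\right) \left(-1\right) = 0 \left(-1\right) = 0$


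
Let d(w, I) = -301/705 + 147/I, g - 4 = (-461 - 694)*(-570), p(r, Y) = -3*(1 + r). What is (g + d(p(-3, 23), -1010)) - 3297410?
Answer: -375828046489/142410 ≈ -2.6391e+6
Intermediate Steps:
p(r, Y) = -3 - 3*r
g = 658354 (g = 4 + (-461 - 694)*(-570) = 4 - 1155*(-570) = 4 + 658350 = 658354)
d(w, I) = -301/705 + 147/I (d(w, I) = -301*1/705 + 147/I = -301/705 + 147/I)
(g + d(p(-3, 23), -1010)) - 3297410 = (658354 + (-301/705 + 147/(-1010))) - 3297410 = (658354 + (-301/705 + 147*(-1/1010))) - 3297410 = (658354 + (-301/705 - 147/1010)) - 3297410 = (658354 - 81529/142410) - 3297410 = 93756111611/142410 - 3297410 = -375828046489/142410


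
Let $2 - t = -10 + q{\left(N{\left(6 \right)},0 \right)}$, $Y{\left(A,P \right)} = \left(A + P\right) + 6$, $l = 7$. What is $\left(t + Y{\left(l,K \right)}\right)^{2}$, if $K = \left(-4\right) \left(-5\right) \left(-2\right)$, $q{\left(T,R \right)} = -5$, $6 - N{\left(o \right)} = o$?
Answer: $100$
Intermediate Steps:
$N{\left(o \right)} = 6 - o$
$K = -40$ ($K = 20 \left(-2\right) = -40$)
$Y{\left(A,P \right)} = 6 + A + P$
$t = 17$ ($t = 2 - \left(-10 - 5\right) = 2 - -15 = 2 + 15 = 17$)
$\left(t + Y{\left(l,K \right)}\right)^{2} = \left(17 + \left(6 + 7 - 40\right)\right)^{2} = \left(17 - 27\right)^{2} = \left(-10\right)^{2} = 100$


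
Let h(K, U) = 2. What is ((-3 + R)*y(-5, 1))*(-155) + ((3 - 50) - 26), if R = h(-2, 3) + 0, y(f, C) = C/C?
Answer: 82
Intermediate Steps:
y(f, C) = 1
R = 2 (R = 2 + 0 = 2)
((-3 + R)*y(-5, 1))*(-155) + ((3 - 50) - 26) = ((-3 + 2)*1)*(-155) + ((3 - 50) - 26) = -1*1*(-155) + (-47 - 26) = -1*(-155) - 73 = 155 - 73 = 82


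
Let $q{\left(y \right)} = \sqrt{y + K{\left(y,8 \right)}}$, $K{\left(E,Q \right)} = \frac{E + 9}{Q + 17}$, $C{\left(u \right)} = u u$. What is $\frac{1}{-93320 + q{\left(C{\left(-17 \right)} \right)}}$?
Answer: $- \frac{2333000}{217715552477} - \frac{5 \sqrt{7523}}{217715552477} \approx -1.0718 \cdot 10^{-5}$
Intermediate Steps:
$C{\left(u \right)} = u^{2}$
$K{\left(E,Q \right)} = \frac{9 + E}{17 + Q}$
$q{\left(y \right)} = \sqrt{\frac{9}{25} + \frac{26 y}{25}}$ ($q{\left(y \right)} = \sqrt{y + \frac{9 + y}{17 + 8}} = \sqrt{y + \frac{9 + y}{25}} = \sqrt{y + \left(\frac{9}{25} + \frac{y}{25}\right)} = \sqrt{\frac{9}{25} + \frac{26 y}{25}}$)
$\frac{1}{-93320 + q{\left(C{\left(-17 \right)} \right)}} = \frac{1}{-93320 + \frac{\sqrt{9 + 26 \left(-17\right)^{2}}}{5}} = \frac{1}{-93320 + \frac{\sqrt{9 + 26 \cdot 289}}{5}} = \frac{1}{-93320 + \frac{\sqrt{9 + 7514}}{5}} = \frac{1}{-93320 + \frac{\sqrt{7523}}{5}}$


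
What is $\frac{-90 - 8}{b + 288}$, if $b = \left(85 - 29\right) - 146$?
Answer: $- \frac{49}{99} \approx -0.49495$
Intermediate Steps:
$b = -90$ ($b = 56 - 146 = -90$)
$\frac{-90 - 8}{b + 288} = \frac{-90 - 8}{-90 + 288} = - \frac{98}{198} = \left(-98\right) \frac{1}{198} = - \frac{49}{99}$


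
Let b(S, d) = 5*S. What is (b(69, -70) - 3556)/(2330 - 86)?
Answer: -3211/2244 ≈ -1.4309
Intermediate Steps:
(b(69, -70) - 3556)/(2330 - 86) = (5*69 - 3556)/(2330 - 86) = (345 - 3556)/2244 = -3211*1/2244 = -3211/2244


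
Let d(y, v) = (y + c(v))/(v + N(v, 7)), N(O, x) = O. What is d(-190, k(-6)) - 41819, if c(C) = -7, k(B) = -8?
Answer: -668907/16 ≈ -41807.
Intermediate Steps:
d(y, v) = (-7 + y)/(2*v) (d(y, v) = (y - 7)/(v + v) = (-7 + y)/((2*v)) = (-7 + y)*(1/(2*v)) = (-7 + y)/(2*v))
d(-190, k(-6)) - 41819 = (1/2)*(-7 - 190)/(-8) - 41819 = (1/2)*(-1/8)*(-197) - 41819 = 197/16 - 41819 = -668907/16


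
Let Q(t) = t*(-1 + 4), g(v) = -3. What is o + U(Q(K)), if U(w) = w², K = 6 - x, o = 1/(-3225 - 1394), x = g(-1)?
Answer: 3367250/4619 ≈ 729.00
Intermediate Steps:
x = -3
o = -1/4619 (o = 1/(-4619) = -1/4619 ≈ -0.00021650)
K = 9 (K = 6 - 1*(-3) = 6 + 3 = 9)
Q(t) = 3*t (Q(t) = t*3 = 3*t)
o + U(Q(K)) = -1/4619 + (3*9)² = -1/4619 + 27² = -1/4619 + 729 = 3367250/4619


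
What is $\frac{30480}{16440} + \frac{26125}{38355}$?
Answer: $\frac{2664259}{1050927} \approx 2.5352$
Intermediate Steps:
$\frac{30480}{16440} + \frac{26125}{38355} = 30480 \cdot \frac{1}{16440} + 26125 \cdot \frac{1}{38355} = \frac{254}{137} + \frac{5225}{7671} = \frac{2664259}{1050927}$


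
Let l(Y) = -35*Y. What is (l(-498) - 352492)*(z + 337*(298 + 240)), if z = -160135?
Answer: -7093597602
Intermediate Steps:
(l(-498) - 352492)*(z + 337*(298 + 240)) = (-35*(-498) - 352492)*(-160135 + 337*(298 + 240)) = (17430 - 352492)*(-160135 + 337*538) = -335062*(-160135 + 181306) = -335062*21171 = -7093597602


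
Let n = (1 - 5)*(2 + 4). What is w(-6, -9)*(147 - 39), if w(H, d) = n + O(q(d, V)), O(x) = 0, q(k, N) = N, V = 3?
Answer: -2592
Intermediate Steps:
n = -24 (n = -4*6 = -24)
w(H, d) = -24 (w(H, d) = -24 + 0 = -24)
w(-6, -9)*(147 - 39) = -24*(147 - 39) = -24*108 = -2592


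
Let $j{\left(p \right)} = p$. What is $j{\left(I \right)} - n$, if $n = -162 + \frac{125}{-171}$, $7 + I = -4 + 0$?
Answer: $\frac{25946}{171} \approx 151.73$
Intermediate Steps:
$I = -11$ ($I = -7 + \left(-4 + 0\right) = -7 - 4 = -11$)
$n = - \frac{27827}{171}$ ($n = -162 + 125 \left(- \frac{1}{171}\right) = -162 - \frac{125}{171} = - \frac{27827}{171} \approx -162.73$)
$j{\left(I \right)} - n = -11 - - \frac{27827}{171} = -11 + \frac{27827}{171} = \frac{25946}{171}$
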